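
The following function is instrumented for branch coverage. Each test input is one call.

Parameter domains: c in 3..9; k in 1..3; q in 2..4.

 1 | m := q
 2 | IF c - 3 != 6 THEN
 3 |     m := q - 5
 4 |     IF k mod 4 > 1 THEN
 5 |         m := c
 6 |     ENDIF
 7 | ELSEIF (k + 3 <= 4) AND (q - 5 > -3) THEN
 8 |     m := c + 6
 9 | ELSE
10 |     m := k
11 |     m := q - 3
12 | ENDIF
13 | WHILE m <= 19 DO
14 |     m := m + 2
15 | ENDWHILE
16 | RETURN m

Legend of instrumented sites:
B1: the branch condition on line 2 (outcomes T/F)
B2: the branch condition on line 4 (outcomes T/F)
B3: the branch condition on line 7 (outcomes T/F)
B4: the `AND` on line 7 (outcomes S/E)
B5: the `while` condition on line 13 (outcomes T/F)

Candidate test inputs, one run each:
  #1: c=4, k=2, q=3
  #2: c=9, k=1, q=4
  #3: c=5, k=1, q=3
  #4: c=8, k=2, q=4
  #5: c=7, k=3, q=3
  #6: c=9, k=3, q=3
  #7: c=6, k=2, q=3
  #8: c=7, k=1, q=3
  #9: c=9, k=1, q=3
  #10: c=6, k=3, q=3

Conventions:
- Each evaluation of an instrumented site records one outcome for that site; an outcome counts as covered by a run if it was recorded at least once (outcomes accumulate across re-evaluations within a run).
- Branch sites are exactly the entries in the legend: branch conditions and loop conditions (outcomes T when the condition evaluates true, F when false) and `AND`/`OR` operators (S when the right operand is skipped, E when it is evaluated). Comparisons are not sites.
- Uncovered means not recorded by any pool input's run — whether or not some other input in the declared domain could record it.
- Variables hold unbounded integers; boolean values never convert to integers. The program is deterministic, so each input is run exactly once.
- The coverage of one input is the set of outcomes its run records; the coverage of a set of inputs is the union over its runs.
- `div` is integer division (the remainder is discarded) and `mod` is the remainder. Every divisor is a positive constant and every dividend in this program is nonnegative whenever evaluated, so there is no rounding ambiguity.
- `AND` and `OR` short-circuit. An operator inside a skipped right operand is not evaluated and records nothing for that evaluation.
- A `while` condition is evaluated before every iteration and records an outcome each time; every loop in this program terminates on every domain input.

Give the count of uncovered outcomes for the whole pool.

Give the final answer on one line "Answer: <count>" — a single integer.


run #1 (c=4, k=2, q=3) runs B1->T, B2->T, B5->T, B5->T, B5->T, B5->T, B5->T, B5->T, B5->T, B5->T, B5->F; records B1=T, B2=T, B5=T, B5=F
run #2 (c=9, k=1, q=4) runs B1->F, B4->E, B3->T, B5->T, B5->T, B5->T, B5->F; records B1=F, B3=T, B4=E, B5=T, B5=F
run #3 (c=5, k=1, q=3) runs B1->T, B2->F, B5->T, B5->T, B5->T, B5->T, B5->T, B5->T, B5->T, B5->T, B5->T, B5->T, B5->T, B5->F; records B1=T, B2=F, B5=T, B5=F
run #4 (c=8, k=2, q=4) runs B1->T, B2->T, B5->T, B5->T, B5->T, B5->T, B5->T, B5->T, B5->F; records B1=T, B2=T, B5=T, B5=F
run #5 (c=7, k=3, q=3) runs B1->T, B2->T, B5->T, B5->T, B5->T, B5->T, B5->T, B5->T, B5->T, B5->F; records B1=T, B2=T, B5=T, B5=F
run #6 (c=9, k=3, q=3) runs B1->F, B4->S, B3->F, B5->T, B5->T, B5->T, B5->T, B5->T, B5->T, B5->T, B5->T, B5->T, B5->T, B5->F; records B1=F, B3=F, B4=S, B5=T, B5=F
run #7 (c=6, k=2, q=3) runs B1->T, B2->T, B5->T, B5->T, B5->T, B5->T, B5->T, B5->T, B5->T, B5->F; records B1=T, B2=T, B5=T, B5=F
run #8 (c=7, k=1, q=3) runs B1->T, B2->F, B5->T, B5->T, B5->T, B5->T, B5->T, B5->T, B5->T, B5->T, B5->T, B5->T, B5->T, B5->F; records B1=T, B2=F, B5=T, B5=F
run #9 (c=9, k=1, q=3) runs B1->F, B4->E, B3->T, B5->T, B5->T, B5->T, B5->F; records B1=F, B3=T, B4=E, B5=T, B5=F
run #10 (c=6, k=3, q=3) runs B1->T, B2->T, B5->T, B5->T, B5->T, B5->T, B5->T, B5->T, B5->T, B5->F; records B1=T, B2=T, B5=T, B5=F
union over the pool: B1=T, B1=F, B2=T, B2=F, B3=T, B3=F, B4=S, B4=E, B5=T, B5=F
uncovered (0 of 10): none
Answer: 0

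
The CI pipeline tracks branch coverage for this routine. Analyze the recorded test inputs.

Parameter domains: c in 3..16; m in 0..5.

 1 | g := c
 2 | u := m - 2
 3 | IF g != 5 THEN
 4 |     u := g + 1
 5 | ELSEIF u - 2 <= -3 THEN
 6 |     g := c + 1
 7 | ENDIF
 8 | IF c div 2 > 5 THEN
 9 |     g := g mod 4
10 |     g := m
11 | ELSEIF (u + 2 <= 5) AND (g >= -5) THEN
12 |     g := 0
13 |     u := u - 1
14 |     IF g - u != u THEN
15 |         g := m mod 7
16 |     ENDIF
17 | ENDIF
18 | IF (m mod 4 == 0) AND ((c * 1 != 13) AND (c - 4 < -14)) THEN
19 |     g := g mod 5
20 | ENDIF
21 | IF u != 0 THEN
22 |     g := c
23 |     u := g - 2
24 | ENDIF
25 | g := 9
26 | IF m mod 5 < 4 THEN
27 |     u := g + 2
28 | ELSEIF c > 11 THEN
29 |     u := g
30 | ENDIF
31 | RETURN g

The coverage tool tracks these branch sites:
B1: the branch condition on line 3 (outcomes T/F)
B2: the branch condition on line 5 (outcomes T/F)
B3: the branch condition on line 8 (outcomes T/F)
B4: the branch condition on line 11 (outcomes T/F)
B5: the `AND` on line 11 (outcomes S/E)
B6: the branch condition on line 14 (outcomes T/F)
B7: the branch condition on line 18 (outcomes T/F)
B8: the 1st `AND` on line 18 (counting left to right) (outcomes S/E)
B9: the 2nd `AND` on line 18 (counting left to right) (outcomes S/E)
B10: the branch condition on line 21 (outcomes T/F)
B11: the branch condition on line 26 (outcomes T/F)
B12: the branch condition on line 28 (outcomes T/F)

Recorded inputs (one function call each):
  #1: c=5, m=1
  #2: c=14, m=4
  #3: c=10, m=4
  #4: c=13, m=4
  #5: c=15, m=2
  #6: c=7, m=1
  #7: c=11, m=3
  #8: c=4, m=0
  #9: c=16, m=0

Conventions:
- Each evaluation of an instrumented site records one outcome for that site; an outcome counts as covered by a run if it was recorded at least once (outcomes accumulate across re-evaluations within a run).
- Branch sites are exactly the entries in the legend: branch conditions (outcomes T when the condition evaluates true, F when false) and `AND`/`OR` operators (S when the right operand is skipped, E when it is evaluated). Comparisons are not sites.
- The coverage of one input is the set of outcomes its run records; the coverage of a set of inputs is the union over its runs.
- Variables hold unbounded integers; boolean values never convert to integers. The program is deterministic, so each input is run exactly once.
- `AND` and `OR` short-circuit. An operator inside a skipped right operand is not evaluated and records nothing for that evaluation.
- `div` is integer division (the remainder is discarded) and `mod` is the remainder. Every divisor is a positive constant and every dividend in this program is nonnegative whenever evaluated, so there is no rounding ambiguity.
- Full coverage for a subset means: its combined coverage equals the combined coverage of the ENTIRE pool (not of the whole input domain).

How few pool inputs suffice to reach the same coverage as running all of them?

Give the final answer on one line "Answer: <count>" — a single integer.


#1 (c=5, m=1) -> covered: B1=F, B2=T, B3=F, B4=T, B5=E, B6=T, B7=F, B8=S, B10=T, B11=T
#2 (c=14, m=4) -> covered: B1=T, B3=T, B7=F, B8=E, B9=E, B10=T, B11=F, B12=T
#3 (c=10, m=4) -> covered: B1=T, B3=F, B4=F, B5=S, B7=F, B8=E, B9=E, B10=T, B11=F, B12=F
#4 (c=13, m=4) -> covered: B1=T, B3=T, B7=F, B8=E, B9=S, B10=T, B11=F, B12=T
#5 (c=15, m=2) -> covered: B1=T, B3=T, B7=F, B8=S, B10=T, B11=T
#6 (c=7, m=1) -> covered: B1=T, B3=F, B4=F, B5=S, B7=F, B8=S, B10=T, B11=T
#7 (c=11, m=3) -> covered: B1=T, B3=F, B4=F, B5=S, B7=F, B8=S, B10=T, B11=T
#8 (c=4, m=0) -> covered: B1=T, B3=F, B4=F, B5=S, B7=F, B8=E, B9=E, B10=T, B11=T
#9 (c=16, m=0) -> covered: B1=T, B3=T, B7=F, B8=E, B9=E, B10=T, B11=T
the full pool covers 20 outcomes: B1=T, B1=F, B2=T, B3=T, B3=F, B4=T, B4=F, B5=S, B5=E, B6=T, B7=F, B8=S, B8=E, B9=S, B9=E, B10=T, B11=T, B11=F, B12=T, B12=F
every size-1 subset falls short of the 20 outcomes (best: 10/20)
every size-2 subset falls short of the 20 outcomes (best: 17/20)
size 3: inputs {1, 3, 4} cover all 20 outcomes, and no lexicographically smaller subset of this size does
Answer: 3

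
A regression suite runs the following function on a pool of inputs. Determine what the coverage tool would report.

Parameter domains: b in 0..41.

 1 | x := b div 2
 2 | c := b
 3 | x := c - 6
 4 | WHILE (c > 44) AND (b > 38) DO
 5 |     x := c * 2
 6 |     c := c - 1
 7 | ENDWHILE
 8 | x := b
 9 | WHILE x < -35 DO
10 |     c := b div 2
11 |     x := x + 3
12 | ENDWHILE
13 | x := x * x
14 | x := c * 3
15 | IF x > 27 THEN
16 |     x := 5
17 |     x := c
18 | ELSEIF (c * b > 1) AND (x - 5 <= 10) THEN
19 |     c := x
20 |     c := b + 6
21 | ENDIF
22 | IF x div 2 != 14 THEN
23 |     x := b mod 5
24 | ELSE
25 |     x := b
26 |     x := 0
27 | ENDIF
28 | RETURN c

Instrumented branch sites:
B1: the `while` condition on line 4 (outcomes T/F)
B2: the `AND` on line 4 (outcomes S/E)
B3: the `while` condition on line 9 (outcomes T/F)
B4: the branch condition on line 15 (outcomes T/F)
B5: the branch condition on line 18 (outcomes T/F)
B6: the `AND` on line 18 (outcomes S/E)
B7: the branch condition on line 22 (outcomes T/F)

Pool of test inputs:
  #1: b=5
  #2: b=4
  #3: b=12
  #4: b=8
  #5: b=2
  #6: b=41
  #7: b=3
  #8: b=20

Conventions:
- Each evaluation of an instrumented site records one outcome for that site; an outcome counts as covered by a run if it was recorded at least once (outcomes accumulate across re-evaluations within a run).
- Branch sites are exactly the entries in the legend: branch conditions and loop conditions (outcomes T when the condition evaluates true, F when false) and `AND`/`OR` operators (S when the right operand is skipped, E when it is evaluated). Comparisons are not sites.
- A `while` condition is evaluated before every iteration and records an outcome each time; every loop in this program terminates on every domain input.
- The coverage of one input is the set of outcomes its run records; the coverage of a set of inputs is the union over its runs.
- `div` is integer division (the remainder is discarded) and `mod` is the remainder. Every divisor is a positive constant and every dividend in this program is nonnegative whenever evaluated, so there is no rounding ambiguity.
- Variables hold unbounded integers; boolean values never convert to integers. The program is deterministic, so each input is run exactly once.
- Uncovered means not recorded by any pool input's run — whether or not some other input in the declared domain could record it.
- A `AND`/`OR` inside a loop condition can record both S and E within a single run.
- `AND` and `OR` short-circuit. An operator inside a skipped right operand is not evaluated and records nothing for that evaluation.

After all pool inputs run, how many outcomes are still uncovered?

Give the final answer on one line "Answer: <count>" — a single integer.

input #1 (b=5): events B2->S, B1->F, B3->F, B4->F, B6->E, B5->T, B7->T; covers B1=F, B2=S, B3=F, B4=F, B5=T, B6=E, B7=T
input #2 (b=4): events B2->S, B1->F, B3->F, B4->F, B6->E, B5->T, B7->T; covers B1=F, B2=S, B3=F, B4=F, B5=T, B6=E, B7=T
input #3 (b=12): events B2->S, B1->F, B3->F, B4->T, B7->T; covers B1=F, B2=S, B3=F, B4=T, B7=T
input #4 (b=8): events B2->S, B1->F, B3->F, B4->F, B6->E, B5->F, B7->T; covers B1=F, B2=S, B3=F, B4=F, B5=F, B6=E, B7=T
input #5 (b=2): events B2->S, B1->F, B3->F, B4->F, B6->E, B5->T, B7->T; covers B1=F, B2=S, B3=F, B4=F, B5=T, B6=E, B7=T
input #6 (b=41): events B2->S, B1->F, B3->F, B4->T, B7->T; covers B1=F, B2=S, B3=F, B4=T, B7=T
input #7 (b=3): events B2->S, B1->F, B3->F, B4->F, B6->E, B5->T, B7->T; covers B1=F, B2=S, B3=F, B4=F, B5=T, B6=E, B7=T
input #8 (b=20): events B2->S, B1->F, B3->F, B4->T, B7->T; covers B1=F, B2=S, B3=F, B4=T, B7=T
union over the pool: B1=F, B2=S, B3=F, B4=T, B4=F, B5=T, B5=F, B6=E, B7=T
uncovered (5 of 14): B1=T, B2=E, B3=T, B6=S, B7=F

Answer: 5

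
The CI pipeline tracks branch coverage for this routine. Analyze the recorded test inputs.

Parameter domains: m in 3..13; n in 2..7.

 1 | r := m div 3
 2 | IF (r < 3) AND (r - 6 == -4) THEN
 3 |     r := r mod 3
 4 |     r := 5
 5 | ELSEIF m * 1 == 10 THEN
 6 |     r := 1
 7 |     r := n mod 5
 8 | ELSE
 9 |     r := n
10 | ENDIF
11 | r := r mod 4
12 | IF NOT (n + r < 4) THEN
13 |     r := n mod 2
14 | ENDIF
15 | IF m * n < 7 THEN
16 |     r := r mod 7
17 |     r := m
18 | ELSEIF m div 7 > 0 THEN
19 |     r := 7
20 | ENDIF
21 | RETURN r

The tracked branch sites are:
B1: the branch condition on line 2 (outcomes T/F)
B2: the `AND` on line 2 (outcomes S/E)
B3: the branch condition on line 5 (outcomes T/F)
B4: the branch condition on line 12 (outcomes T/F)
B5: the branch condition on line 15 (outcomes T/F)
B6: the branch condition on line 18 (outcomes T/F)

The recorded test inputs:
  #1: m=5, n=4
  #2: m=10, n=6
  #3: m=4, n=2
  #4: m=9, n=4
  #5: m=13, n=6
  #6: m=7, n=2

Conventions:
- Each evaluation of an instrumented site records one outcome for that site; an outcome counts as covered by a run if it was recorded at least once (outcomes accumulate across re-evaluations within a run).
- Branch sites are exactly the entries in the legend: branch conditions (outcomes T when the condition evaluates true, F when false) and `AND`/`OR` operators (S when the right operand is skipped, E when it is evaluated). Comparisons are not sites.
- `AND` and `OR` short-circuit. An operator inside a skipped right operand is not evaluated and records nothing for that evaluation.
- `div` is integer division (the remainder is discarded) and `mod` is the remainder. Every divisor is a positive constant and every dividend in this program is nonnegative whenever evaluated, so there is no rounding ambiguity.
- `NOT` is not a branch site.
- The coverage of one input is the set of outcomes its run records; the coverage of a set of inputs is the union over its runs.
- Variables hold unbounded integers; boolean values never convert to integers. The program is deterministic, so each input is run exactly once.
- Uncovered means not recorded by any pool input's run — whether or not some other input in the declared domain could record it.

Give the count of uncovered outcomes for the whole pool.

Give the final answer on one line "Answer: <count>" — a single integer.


input #1, m=5, n=4: events B2->E, B1->F, B3->F, B4->T, B5->F, B6->F; outcomes B1=F, B2=E, B3=F, B4=T, B5=F, B6=F
input #2, m=10, n=6: events B2->S, B1->F, B3->T, B4->T, B5->F, B6->T; outcomes B1=F, B2=S, B3=T, B4=T, B5=F, B6=T
input #3, m=4, n=2: events B2->E, B1->F, B3->F, B4->T, B5->F, B6->F; outcomes B1=F, B2=E, B3=F, B4=T, B5=F, B6=F
input #4, m=9, n=4: events B2->S, B1->F, B3->F, B4->T, B5->F, B6->T; outcomes B1=F, B2=S, B3=F, B4=T, B5=F, B6=T
input #5, m=13, n=6: events B2->S, B1->F, B3->F, B4->T, B5->F, B6->T; outcomes B1=F, B2=S, B3=F, B4=T, B5=F, B6=T
input #6, m=7, n=2: events B2->E, B1->T, B4->F, B5->F, B6->T; outcomes B1=T, B2=E, B4=F, B5=F, B6=T
union over the pool: B1=T, B1=F, B2=S, B2=E, B3=T, B3=F, B4=T, B4=F, B5=F, B6=T, B6=F
uncovered (1 of 12): B5=T
Answer: 1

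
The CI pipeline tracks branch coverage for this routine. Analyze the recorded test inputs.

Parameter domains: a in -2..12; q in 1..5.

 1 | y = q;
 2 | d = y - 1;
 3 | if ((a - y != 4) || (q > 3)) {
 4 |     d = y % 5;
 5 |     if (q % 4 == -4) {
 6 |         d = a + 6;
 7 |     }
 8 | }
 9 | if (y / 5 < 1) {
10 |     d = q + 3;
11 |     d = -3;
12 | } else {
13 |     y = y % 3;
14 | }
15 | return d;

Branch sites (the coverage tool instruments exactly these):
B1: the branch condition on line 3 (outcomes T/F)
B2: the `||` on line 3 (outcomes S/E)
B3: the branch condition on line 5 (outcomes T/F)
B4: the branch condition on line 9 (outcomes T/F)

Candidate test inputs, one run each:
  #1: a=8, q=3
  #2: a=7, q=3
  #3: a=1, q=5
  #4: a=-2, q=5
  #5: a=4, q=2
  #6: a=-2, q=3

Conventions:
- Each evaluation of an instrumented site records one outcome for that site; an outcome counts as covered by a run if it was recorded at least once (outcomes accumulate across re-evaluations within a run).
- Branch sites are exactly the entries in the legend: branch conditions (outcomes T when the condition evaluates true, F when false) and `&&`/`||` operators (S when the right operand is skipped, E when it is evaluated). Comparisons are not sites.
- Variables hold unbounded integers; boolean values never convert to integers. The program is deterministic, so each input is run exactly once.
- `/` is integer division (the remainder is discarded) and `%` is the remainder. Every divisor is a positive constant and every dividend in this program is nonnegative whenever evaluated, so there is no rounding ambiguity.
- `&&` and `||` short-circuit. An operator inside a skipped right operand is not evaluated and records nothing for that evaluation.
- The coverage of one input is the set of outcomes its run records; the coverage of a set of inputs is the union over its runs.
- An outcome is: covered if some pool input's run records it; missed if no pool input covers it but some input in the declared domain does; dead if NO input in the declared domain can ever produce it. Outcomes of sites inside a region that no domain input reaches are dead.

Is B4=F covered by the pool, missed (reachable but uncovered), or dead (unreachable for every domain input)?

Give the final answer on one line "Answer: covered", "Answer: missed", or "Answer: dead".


B4=F is recorded by pool input(s) 3, 4 -> covered
Answer: covered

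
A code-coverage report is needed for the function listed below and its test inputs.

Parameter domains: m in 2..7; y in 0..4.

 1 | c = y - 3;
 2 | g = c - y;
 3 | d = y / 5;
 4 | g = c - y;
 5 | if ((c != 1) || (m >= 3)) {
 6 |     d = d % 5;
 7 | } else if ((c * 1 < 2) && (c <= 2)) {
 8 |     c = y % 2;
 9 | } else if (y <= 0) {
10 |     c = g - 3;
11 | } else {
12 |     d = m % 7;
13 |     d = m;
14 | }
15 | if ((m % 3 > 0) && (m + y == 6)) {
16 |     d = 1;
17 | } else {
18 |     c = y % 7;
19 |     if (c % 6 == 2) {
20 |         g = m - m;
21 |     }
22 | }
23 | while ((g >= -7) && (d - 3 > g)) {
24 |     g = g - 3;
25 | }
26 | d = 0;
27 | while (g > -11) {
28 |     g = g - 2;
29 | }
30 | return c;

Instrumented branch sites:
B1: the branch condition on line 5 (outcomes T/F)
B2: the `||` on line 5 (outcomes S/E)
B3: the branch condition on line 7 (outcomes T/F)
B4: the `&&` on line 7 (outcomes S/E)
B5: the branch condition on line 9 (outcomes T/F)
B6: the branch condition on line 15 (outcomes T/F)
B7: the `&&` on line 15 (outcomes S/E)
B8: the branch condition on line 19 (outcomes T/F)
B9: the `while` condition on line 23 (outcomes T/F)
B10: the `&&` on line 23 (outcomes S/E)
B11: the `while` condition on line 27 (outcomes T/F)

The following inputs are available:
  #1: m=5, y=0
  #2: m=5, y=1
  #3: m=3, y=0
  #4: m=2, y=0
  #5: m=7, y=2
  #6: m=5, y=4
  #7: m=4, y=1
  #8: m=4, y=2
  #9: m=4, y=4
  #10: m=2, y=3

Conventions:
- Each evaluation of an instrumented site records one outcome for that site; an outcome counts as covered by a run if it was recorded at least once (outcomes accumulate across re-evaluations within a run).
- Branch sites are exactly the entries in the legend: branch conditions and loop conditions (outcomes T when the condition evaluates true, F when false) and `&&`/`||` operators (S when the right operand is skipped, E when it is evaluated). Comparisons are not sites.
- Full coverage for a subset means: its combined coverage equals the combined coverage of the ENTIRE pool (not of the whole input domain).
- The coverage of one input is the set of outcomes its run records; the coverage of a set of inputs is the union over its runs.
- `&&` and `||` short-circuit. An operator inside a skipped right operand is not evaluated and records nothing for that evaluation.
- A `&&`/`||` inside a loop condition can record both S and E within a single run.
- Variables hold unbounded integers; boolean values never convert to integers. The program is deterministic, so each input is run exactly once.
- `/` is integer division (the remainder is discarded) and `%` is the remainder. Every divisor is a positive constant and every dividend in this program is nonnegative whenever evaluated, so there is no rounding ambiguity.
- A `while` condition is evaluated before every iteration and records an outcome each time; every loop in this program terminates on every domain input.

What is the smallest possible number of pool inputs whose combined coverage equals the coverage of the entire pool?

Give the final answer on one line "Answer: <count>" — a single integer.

input #1, m=5, y=0: events B2->S, B1->T, B7->E, B6->F, B8->F, B10->E, B9->F, B11->T, B11->T, B11->T, B11->T, B11->F; outcomes B1=T, B2=S, B6=F, B7=E, B8=F, B9=F, B10=E, B11=T, B11=F
input #2, m=5, y=1: events B2->S, B1->T, B7->E, B6->T, B10->E, B9->T, B10->E, B9->T, B10->S, B9->F, B11->T, B11->F; outcomes B1=T, B2=S, B6=T, B7=E, B9=T, B9=F, B10=S, B10=E, B11=T, B11=F
input #3, m=3, y=0: events B2->S, B1->T, B7->S, B6->F, B8->F, B10->E, B9->F, B11->T, B11->T, B11->T, B11->T, B11->F; outcomes B1=T, B2=S, B6=F, B7=S, B8=F, B9=F, B10=E, B11=T, B11=F
input #4, m=2, y=0: events B2->S, B1->T, B7->E, B6->F, B8->F, B10->E, B9->F, B11->T, B11->T, B11->T, B11->T, B11->F; outcomes B1=T, B2=S, B6=F, B7=E, B8=F, B9=F, B10=E, B11=T, B11=F
input #5, m=7, y=2: events B2->S, B1->T, B7->E, B6->F, B8->T, B10->E, B9->F, B11->T, B11->T, B11->T, B11->T, B11->T, B11->T, B11->F; outcomes B1=T, B2=S, B6=F, B7=E, B8=T, B9=F, B10=E, B11=T, B11=F
input #6, m=5, y=4: events B2->E, B1->T, B7->E, B6->F, B8->F, B10->E, B9->F, B11->T, B11->T, B11->T, B11->T, B11->F; outcomes B1=T, B2=E, B6=F, B7=E, B8=F, B9=F, B10=E, B11=T, B11=F
input #7, m=4, y=1: events B2->S, B1->T, B7->E, B6->F, B8->F, B10->E, B9->F, B11->T, B11->T, B11->T, B11->T, B11->F; outcomes B1=T, B2=S, B6=F, B7=E, B8=F, B9=F, B10=E, B11=T, B11=F
input #8, m=4, y=2: events B2->S, B1->T, B7->E, B6->T, B10->E, B9->T, B10->E, B9->T, B10->S, B9->F, B11->T, B11->F; outcomes B1=T, B2=S, B6=T, B7=E, B9=T, B9=F, B10=S, B10=E, B11=T, B11=F
input #9, m=4, y=4: events B2->E, B1->T, B7->E, B6->F, B8->F, B10->E, B9->F, B11->T, B11->T, B11->T, B11->T, B11->F; outcomes B1=T, B2=E, B6=F, B7=E, B8=F, B9=F, B10=E, B11=T, B11=F
input #10, m=2, y=3: events B2->S, B1->T, B7->E, B6->F, B8->F, B10->E, B9->F, B11->T, B11->T, B11->T, B11->T, B11->F; outcomes B1=T, B2=S, B6=F, B7=E, B8=F, B9=F, B10=E, B11=T, B11=F
together the pool reaches 15 outcomes: B1=T, B2=S, B2=E, B6=T, B6=F, B7=S, B7=E, B8=T, B8=F, B9=T, B9=F, B10=S, B10=E, B11=T, B11=F
checked all size-1 subsets: none covers 15 outcomes (max 10/15)
checked all size-2 subsets: none covers 15 outcomes (max 13/15)
checked all size-3 subsets: none covers 15 outcomes (max 14/15)
inputs {2, 3, 5, 6} (size 4) cover everything; no size-4 subset with a lexicographically smaller index list covers all 15

Answer: 4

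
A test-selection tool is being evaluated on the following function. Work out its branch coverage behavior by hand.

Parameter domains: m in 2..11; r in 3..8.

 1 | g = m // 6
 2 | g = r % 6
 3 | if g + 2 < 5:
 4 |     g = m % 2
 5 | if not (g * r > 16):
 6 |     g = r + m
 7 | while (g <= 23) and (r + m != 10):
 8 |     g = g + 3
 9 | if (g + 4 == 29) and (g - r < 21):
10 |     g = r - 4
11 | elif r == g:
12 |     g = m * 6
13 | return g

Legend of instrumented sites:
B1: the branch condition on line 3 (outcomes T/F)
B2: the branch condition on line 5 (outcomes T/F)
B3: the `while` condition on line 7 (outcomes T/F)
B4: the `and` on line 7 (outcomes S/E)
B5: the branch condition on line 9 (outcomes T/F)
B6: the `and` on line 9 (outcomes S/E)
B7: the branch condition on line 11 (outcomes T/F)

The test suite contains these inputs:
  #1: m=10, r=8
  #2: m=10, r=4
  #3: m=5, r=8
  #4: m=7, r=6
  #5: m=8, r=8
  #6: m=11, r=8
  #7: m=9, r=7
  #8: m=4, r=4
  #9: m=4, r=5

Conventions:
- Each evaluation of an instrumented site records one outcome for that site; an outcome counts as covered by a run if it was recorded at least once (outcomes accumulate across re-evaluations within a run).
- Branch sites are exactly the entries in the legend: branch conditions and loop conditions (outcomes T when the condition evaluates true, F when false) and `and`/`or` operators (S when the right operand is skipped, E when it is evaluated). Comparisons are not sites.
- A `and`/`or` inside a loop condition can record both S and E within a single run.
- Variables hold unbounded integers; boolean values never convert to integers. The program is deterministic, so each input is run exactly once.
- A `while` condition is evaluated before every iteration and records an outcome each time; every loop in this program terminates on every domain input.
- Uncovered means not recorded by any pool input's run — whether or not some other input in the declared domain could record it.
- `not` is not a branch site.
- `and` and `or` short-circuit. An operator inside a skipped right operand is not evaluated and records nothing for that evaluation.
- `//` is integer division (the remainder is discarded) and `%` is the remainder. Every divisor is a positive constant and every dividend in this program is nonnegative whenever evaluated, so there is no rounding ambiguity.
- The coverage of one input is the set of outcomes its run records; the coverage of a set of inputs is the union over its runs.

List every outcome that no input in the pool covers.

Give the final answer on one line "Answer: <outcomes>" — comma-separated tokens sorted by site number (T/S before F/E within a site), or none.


test 1 (m=10, r=8) fires B1->T, B2->T, B4->E, B3->T, B4->E, B3->T, B4->S, B3->F, B6->S, B5->F, B7->F; hits B1=T, B2=T, B3=T, B3=F, B4=S, B4=E, B5=F, B6=S, B7=F
test 2 (m=10, r=4) fires B1->F, B2->T, B4->E, B3->T, B4->E, B3->T, B4->E, B3->T, B4->E, B3->T, B4->S, B3->F, B6->S, B5->F, ...; hits B1=F, B2=T, B3=T, B3=F, B4=S, B4=E, B5=F, B6=S, B7=F
test 3 (m=5, r=8) fires B1->T, B2->T, B4->E, B3->T, B4->E, B3->T, B4->E, B3->T, B4->E, B3->T, B4->S, B3->F, B6->E, B5->T; hits B1=T, B2=T, B3=T, B3=F, B4=S, B4=E, B5=T, B6=E
test 4 (m=7, r=6) fires B1->T, B2->T, B4->E, B3->T, B4->E, B3->T, B4->E, B3->T, B4->E, B3->T, B4->S, B3->F, B6->E, B5->T; hits B1=T, B2=T, B3=T, B3=F, B4=S, B4=E, B5=T, B6=E
test 5 (m=8, r=8) fires B1->T, B2->T, B4->E, B3->T, B4->E, B3->T, B4->E, B3->T, B4->S, B3->F, B6->E, B5->T; hits B1=T, B2=T, B3=T, B3=F, B4=S, B4=E, B5=T, B6=E
test 6 (m=11, r=8) fires B1->T, B2->T, B4->E, B3->T, B4->E, B3->T, B4->S, B3->F, B6->E, B5->T; hits B1=T, B2=T, B3=T, B3=F, B4=S, B4=E, B5=T, B6=E
test 7 (m=9, r=7) fires B1->T, B2->T, B4->E, B3->T, B4->E, B3->T, B4->E, B3->T, B4->S, B3->F, B6->E, B5->T; hits B1=T, B2=T, B3=T, B3=F, B4=S, B4=E, B5=T, B6=E
test 8 (m=4, r=4) fires B1->F, B2->T, B4->E, B3->T, B4->E, B3->T, B4->E, B3->T, B4->E, B3->T, B4->E, B3->T, B4->E, B3->T, ...; hits B1=F, B2=T, B3=T, B3=F, B4=S, B4=E, B5=F, B6=S, B7=F
test 9 (m=4, r=5) fires B1->F, B2->F, B4->E, B3->T, B4->E, B3->T, B4->E, B3->T, B4->E, B3->T, B4->E, B3->T, B4->E, B3->T, ...; hits B1=F, B2=F, B3=T, B3=F, B4=S, B4=E, B5=F, B6=S, B7=F
union over the pool: B1=T, B1=F, B2=T, B2=F, B3=T, B3=F, B4=S, B4=E, B5=T, B5=F, B6=S, B6=E, B7=F
uncovered (1 of 14): B7=T
Answer: B7=T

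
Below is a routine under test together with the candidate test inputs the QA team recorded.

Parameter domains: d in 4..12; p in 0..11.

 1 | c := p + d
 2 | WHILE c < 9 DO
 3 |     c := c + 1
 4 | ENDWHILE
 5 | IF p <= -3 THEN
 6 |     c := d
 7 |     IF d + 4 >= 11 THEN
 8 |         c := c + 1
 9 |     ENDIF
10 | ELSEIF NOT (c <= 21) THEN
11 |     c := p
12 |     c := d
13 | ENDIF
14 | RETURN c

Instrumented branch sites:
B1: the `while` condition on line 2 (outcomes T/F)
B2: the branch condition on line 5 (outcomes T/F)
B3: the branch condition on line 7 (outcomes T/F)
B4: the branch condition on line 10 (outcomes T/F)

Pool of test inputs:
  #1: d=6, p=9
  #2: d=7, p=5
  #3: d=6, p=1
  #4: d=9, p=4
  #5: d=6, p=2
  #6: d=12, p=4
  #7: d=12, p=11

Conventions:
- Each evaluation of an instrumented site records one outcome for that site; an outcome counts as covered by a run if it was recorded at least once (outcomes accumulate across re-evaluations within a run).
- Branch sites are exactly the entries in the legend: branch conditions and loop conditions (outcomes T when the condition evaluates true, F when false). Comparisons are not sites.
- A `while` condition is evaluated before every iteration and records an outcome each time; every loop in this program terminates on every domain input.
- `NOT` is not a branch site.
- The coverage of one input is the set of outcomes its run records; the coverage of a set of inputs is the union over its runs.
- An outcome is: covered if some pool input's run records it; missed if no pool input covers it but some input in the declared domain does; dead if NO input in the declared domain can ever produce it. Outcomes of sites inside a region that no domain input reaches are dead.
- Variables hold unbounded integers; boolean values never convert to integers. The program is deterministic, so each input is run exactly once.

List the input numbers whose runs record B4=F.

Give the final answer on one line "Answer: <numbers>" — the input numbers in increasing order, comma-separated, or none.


input #1 (d=6, p=9): hits B4=F
input #2 (d=7, p=5): hits B4=F
input #3 (d=6, p=1): hits B4=F
input #4 (d=9, p=4): hits B4=F
input #5 (d=6, p=2): hits B4=F
input #6 (d=12, p=4): hits B4=F
input #7 (d=12, p=11): never hits B4=F
Answer: 1, 2, 3, 4, 5, 6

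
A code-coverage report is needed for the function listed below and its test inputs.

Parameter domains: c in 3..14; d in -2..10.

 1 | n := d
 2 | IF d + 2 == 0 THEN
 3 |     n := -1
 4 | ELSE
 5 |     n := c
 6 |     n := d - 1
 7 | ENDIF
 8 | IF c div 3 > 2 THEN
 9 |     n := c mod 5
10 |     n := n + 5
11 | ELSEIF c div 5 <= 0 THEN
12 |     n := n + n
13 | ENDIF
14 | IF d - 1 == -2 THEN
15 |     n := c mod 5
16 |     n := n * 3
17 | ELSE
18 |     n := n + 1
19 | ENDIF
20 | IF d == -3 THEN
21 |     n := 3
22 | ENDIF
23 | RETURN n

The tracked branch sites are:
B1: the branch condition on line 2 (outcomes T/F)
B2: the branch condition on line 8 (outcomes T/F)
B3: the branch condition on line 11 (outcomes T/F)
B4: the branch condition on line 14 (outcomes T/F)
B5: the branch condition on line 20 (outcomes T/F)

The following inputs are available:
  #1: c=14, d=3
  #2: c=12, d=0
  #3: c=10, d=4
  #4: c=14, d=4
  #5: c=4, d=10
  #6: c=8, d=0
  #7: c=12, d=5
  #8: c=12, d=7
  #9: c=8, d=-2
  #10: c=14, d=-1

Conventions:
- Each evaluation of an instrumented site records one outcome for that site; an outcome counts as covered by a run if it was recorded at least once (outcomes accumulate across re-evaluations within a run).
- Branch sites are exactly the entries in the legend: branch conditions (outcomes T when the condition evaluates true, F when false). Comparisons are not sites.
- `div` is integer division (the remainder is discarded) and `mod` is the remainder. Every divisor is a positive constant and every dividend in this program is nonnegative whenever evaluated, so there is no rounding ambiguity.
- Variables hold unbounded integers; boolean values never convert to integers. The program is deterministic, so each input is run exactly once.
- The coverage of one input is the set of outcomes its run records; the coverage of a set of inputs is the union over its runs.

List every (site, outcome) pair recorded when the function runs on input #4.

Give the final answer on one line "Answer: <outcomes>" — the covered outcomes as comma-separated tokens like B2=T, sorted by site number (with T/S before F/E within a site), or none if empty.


Tracing the run of input #4 (c=14, d=4):
  B1->F, B2->T, B4->F, B5->F
as a set, this run covers: B1=F, B2=T, B4=F, B5=F
Answer: B1=F, B2=T, B4=F, B5=F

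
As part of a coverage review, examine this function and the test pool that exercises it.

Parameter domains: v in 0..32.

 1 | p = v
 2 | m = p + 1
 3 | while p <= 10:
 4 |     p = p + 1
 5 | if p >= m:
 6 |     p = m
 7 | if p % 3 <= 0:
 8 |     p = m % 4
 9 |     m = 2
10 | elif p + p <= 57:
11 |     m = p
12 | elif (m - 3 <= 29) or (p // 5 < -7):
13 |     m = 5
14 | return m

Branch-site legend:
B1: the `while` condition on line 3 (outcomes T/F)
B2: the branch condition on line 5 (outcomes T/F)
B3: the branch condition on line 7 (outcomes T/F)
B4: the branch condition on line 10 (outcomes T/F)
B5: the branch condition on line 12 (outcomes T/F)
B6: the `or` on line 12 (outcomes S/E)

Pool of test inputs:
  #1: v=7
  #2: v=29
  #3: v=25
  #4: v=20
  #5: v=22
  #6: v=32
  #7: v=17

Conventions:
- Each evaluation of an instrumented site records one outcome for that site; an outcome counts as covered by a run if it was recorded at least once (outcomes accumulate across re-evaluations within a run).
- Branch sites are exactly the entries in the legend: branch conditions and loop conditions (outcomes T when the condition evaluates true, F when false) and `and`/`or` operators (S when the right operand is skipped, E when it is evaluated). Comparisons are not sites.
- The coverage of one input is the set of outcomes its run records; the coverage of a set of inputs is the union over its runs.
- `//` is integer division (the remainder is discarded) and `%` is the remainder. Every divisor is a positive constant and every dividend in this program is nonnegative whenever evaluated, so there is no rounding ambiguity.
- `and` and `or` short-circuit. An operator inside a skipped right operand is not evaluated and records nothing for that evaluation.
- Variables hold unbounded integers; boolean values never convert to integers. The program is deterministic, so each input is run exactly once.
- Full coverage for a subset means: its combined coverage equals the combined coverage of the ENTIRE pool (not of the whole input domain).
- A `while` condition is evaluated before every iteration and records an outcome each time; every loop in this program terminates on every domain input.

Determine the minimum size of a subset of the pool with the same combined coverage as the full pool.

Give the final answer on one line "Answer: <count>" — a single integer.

input #1, v=7: events B1->T, B1->T, B1->T, B1->T, B1->F, B2->T, B3->F, B4->T; outcomes B1=T, B1=F, B2=T, B3=F, B4=T
input #2, v=29: events B1->F, B2->F, B3->F, B4->F, B6->S, B5->T; outcomes B1=F, B2=F, B3=F, B4=F, B5=T, B6=S
input #3, v=25: events B1->F, B2->F, B3->F, B4->T; outcomes B1=F, B2=F, B3=F, B4=T
input #4, v=20: events B1->F, B2->F, B3->F, B4->T; outcomes B1=F, B2=F, B3=F, B4=T
input #5, v=22: events B1->F, B2->F, B3->F, B4->T; outcomes B1=F, B2=F, B3=F, B4=T
input #6, v=32: events B1->F, B2->F, B3->F, B4->F, B6->E, B5->F; outcomes B1=F, B2=F, B3=F, B4=F, B5=F, B6=E
input #7, v=17: events B1->F, B2->F, B3->F, B4->T; outcomes B1=F, B2=F, B3=F, B4=T
together the pool reaches 11 outcomes: B1=T, B1=F, B2=T, B2=F, B3=F, B4=T, B4=F, B5=T, B5=F, B6=S, B6=E
every size-1 subset falls short of the 11 outcomes (best: 6/11)
every size-2 subset falls short of the 11 outcomes (best: 9/11)
inputs {1, 2, 6} (size 3) cover everything; no size-3 subset with a lexicographically smaller index list covers all 11

Answer: 3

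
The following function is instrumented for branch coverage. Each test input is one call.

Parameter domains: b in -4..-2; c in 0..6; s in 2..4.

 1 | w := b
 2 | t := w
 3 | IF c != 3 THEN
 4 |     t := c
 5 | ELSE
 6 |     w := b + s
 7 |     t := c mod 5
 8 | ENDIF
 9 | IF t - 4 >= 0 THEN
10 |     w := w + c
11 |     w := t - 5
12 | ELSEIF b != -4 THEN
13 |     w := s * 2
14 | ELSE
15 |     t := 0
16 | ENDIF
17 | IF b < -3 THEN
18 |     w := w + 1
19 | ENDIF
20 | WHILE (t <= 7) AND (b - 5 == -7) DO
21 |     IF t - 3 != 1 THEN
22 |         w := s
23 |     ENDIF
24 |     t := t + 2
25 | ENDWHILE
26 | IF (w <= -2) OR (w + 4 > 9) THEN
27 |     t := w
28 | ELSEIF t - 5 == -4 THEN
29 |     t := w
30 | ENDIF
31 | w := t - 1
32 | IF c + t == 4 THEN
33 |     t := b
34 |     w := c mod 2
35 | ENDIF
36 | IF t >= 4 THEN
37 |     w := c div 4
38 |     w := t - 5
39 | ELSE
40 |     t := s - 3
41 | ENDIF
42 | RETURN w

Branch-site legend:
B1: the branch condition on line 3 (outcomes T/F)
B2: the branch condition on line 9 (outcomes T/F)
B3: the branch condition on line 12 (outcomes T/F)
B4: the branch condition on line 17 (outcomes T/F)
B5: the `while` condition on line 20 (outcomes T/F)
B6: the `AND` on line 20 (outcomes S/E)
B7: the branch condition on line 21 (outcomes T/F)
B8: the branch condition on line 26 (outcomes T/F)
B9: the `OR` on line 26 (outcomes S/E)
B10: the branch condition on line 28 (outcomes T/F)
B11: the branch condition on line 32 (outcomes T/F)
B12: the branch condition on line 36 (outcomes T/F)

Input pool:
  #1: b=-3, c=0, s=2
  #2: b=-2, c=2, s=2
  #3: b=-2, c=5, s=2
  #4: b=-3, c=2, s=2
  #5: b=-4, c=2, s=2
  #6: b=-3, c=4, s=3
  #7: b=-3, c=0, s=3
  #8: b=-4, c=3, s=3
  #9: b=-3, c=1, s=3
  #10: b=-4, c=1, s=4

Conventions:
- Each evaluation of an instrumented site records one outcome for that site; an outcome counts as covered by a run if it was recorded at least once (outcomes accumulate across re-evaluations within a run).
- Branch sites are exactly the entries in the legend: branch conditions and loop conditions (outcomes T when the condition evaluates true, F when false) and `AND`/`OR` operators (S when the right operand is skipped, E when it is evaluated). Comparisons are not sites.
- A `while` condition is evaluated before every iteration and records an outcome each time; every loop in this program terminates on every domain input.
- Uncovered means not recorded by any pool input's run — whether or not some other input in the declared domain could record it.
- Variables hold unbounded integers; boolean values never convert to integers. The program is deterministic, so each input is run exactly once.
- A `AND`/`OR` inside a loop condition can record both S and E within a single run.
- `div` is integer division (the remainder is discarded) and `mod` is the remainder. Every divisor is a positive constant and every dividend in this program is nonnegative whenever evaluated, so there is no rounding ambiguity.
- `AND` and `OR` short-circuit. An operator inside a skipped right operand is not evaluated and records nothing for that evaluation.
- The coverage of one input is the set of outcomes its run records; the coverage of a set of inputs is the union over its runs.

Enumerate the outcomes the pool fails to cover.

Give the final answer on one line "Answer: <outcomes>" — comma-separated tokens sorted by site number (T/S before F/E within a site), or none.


test 1 (b=-3, c=0, s=2) fires B1->T, B2->F, B3->T, B4->F, B6->E, B5->F, B9->E, B8->F, B10->F, B11->F, B12->F; hits B1=T, B2=F, B3=T, B4=F, B5=F, B6=E, B8=F, B9=E, B10=F, B11=F, B12=F
test 2 (b=-2, c=2, s=2) fires B1->T, B2->F, B3->T, B4->F, B6->E, B5->T, B7->T, B6->E, B5->T, B7->F, B6->E, B5->T, B7->T, B6->S, ...; hits B1=T, B2=F, B3=T, B4=F, B5=T, B5=F, B6=S, B6=E, B7=T, B7=F, B8=F, B9=E, B10=F, B11=F, B12=T
test 3 (b=-2, c=5, s=2) fires B1->T, B2->T, B4->F, B6->E, B5->T, B7->T, B6->E, B5->T, B7->T, B6->S, B5->F, B9->E, B8->F, B10->F, ...; hits B1=T, B2=T, B4=F, B5=T, B5=F, B6=S, B6=E, B7=T, B8=F, B9=E, B10=F, B11=F, B12=T
test 4 (b=-3, c=2, s=2) fires B1->T, B2->F, B3->T, B4->F, B6->E, B5->F, B9->E, B8->F, B10->F, B11->T, B12->F; hits B1=T, B2=F, B3=T, B4=F, B5=F, B6=E, B8=F, B9=E, B10=F, B11=T, B12=F
test 5 (b=-4, c=2, s=2) fires B1->T, B2->F, B3->F, B4->T, B6->E, B5->F, B9->S, B8->T, B11->F, B12->F; hits B1=T, B2=F, B3=F, B4=T, B5=F, B6=E, B8=T, B9=S, B11=F, B12=F
test 6 (b=-3, c=4, s=3) fires B1->T, B2->T, B4->F, B6->E, B5->F, B9->E, B8->F, B10->F, B11->F, B12->T; hits B1=T, B2=T, B4=F, B5=F, B6=E, B8=F, B9=E, B10=F, B11=F, B12=T
test 7 (b=-3, c=0, s=3) fires B1->T, B2->F, B3->T, B4->F, B6->E, B5->F, B9->E, B8->T, B11->F, B12->T; hits B1=T, B2=F, B3=T, B4=F, B5=F, B6=E, B8=T, B9=E, B11=F, B12=T
test 8 (b=-4, c=3, s=3) fires B1->F, B2->F, B3->F, B4->T, B6->E, B5->F, B9->E, B8->F, B10->F, B11->F, B12->F; hits B1=F, B2=F, B3=F, B4=T, B5=F, B6=E, B8=F, B9=E, B10=F, B11=F, B12=F
test 9 (b=-3, c=1, s=3) fires B1->T, B2->F, B3->T, B4->F, B6->E, B5->F, B9->E, B8->T, B11->F, B12->T; hits B1=T, B2=F, B3=T, B4=F, B5=F, B6=E, B8=T, B9=E, B11=F, B12=T
test 10 (b=-4, c=1, s=4) fires B1->T, B2->F, B3->F, B4->T, B6->E, B5->F, B9->S, B8->T, B11->F, B12->F; hits B1=T, B2=F, B3=F, B4=T, B5=F, B6=E, B8=T, B9=S, B11=F, B12=F
union over the pool: B1=T, B1=F, B2=T, B2=F, B3=T, B3=F, B4=T, B4=F, B5=T, B5=F, B6=S, B6=E, B7=T, B7=F, B8=T, B8=F, B9=S, B9=E, B10=F, B11=T, B11=F, B12=T, B12=F
uncovered (1 of 24): B10=T
Answer: B10=T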